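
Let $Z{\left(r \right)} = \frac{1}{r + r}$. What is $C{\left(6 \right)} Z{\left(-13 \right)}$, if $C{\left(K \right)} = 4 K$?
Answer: $- \frac{12}{13} \approx -0.92308$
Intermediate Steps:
$Z{\left(r \right)} = \frac{1}{2 r}$
$C{\left(6 \right)} Z{\left(-13 \right)} = 4 \cdot 6 \frac{1}{2 \left(-13\right)} = 24 \cdot \frac{1}{2} \left(- \frac{1}{13}\right) = 24 \left(- \frac{1}{26}\right) = - \frac{12}{13}$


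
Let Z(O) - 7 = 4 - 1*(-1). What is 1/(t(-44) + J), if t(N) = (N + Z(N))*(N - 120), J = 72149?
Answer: 1/77397 ≈ 1.2920e-5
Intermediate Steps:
Z(O) = 12 (Z(O) = 7 + (4 - 1*(-1)) = 7 + (4 + 1) = 7 + 5 = 12)
t(N) = (-120 + N)*(12 + N) (t(N) = (N + 12)*(N - 120) = (12 + N)*(-120 + N) = (-120 + N)*(12 + N))
1/(t(-44) + J) = 1/((-1440 + (-44)² - 108*(-44)) + 72149) = 1/((-1440 + 1936 + 4752) + 72149) = 1/(5248 + 72149) = 1/77397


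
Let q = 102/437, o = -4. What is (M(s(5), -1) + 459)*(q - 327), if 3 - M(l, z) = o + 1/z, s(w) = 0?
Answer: -66686199/437 ≈ -1.5260e+5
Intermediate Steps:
q = 102/437 (q = 102*(1/437) = 102/437 ≈ 0.23341)
M(l, z) = 7 - 1/z (M(l, z) = 3 - (-4 + 1/z) = 3 + (4 - 1/z) = 7 - 1/z)
(M(s(5), -1) + 459)*(q - 327) = ((7 - 1/(-1)) + 459)*(102/437 - 327) = ((7 - 1*(-1)) + 459)*(-142797/437) = ((7 + 1) + 459)*(-142797/437) = (8 + 459)*(-142797/437) = 467*(-142797/437) = -66686199/437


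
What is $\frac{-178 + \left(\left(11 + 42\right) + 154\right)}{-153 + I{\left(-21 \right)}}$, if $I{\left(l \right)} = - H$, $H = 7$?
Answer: $- \frac{29}{160} \approx -0.18125$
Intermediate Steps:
$I{\left(l \right)} = -7$ ($I{\left(l \right)} = \left(-1\right) 7 = -7$)
$\frac{-178 + \left(\left(11 + 42\right) + 154\right)}{-153 + I{\left(-21 \right)}} = \frac{-178 + \left(\left(11 + 42\right) + 154\right)}{-153 - 7} = \frac{-178 + \left(53 + 154\right)}{-160} = \left(-178 + 207\right) \left(- \frac{1}{160}\right) = 29 \left(- \frac{1}{160}\right) = - \frac{29}{160}$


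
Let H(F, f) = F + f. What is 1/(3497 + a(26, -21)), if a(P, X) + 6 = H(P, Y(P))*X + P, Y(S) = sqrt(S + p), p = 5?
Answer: 2971/8813170 + 21*sqrt(31)/8813170 ≈ 0.00035038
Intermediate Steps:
Y(S) = sqrt(5 + S) (Y(S) = sqrt(S + 5) = sqrt(5 + S))
a(P, X) = -6 + P + X*(P + sqrt(5 + P)) (a(P, X) = -6 + ((P + sqrt(5 + P))*X + P) = -6 + (X*(P + sqrt(5 + P)) + P) = -6 + (P + X*(P + sqrt(5 + P))) = -6 + P + X*(P + sqrt(5 + P)))
1/(3497 + a(26, -21)) = 1/(3497 + (-6 + 26 - 21*(26 + sqrt(5 + 26)))) = 1/(3497 + (-6 + 26 - 21*(26 + sqrt(31)))) = 1/(3497 + (-6 + 26 + (-546 - 21*sqrt(31)))) = 1/(3497 + (-526 - 21*sqrt(31))) = 1/(2971 - 21*sqrt(31))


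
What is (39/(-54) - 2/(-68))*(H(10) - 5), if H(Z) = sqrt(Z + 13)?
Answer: 530/153 - 106*sqrt(23)/153 ≈ 0.14145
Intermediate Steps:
H(Z) = sqrt(13 + Z)
(39/(-54) - 2/(-68))*(H(10) - 5) = (39/(-54) - 2/(-68))*(sqrt(13 + 10) - 5) = (39*(-1/54) - 2*(-1/68))*(sqrt(23) - 5) = (-13/18 + 1/34)*(-5 + sqrt(23)) = -106*(-5 + sqrt(23))/153 = 530/153 - 106*sqrt(23)/153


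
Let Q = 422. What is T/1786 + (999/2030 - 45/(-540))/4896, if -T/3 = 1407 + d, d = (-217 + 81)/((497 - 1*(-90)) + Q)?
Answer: -126970261219507/53731791711360 ≈ -2.3630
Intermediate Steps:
d = -136/1009 (d = (-217 + 81)/((497 - 1*(-90)) + 422) = -136/((497 + 90) + 422) = -136/(587 + 422) = -136/1009 ≈ -0.13479)
T = -4258581/1009 (T = -3*(1407 - 136/1009) = -3*1419527/1009 = -4258581/1009 ≈ -4220.6)
T/1786 + (999/2030 - 45/(-540))/4896 = -4258581/1009/1786 + (999/2030 - 45/(-540))/4896 = -4258581/1009*1/1786 + (999*(1/2030) - 45*(-1/540))*(1/4896) = -4258581/1802074 + (999/2030 + 1/12)*(1/4896) = -4258581/1802074 + (7009/12180)*(1/4896) = -4258581/1802074 + 7009/59633280 = -126970261219507/53731791711360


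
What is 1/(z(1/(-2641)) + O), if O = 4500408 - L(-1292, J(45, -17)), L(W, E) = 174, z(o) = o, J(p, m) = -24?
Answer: 2641/11885117993 ≈ 2.2221e-7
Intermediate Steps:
O = 4500234 (O = 4500408 - 1*174 = 4500408 - 174 = 4500234)
1/(z(1/(-2641)) + O) = 1/(1/(-2641) + 4500234) = 1/(-1/2641 + 4500234) = 1/(11885117993/2641) = 2641/11885117993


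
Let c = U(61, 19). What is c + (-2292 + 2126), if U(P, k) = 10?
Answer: -156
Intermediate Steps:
c = 10
c + (-2292 + 2126) = 10 + (-2292 + 2126) = 10 - 166 = -156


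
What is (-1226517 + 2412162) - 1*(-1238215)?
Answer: 2423860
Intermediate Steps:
(-1226517 + 2412162) - 1*(-1238215) = 1185645 + 1238215 = 2423860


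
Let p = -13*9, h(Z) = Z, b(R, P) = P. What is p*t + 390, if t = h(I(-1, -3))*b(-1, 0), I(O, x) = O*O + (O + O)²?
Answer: 390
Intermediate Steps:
I(O, x) = 5*O² (I(O, x) = O² + (2*O)² = O² + 4*O² = 5*O²)
t = 0 (t = (5*(-1)²)*0 = (5*1)*0 = 5*0 = 0)
p = -117
p*t + 390 = -117*0 + 390 = 0 + 390 = 390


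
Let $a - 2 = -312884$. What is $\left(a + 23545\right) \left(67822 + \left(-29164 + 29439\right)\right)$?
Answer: $-19702981689$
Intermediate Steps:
$a = -312882$ ($a = 2 - 312884 = -312882$)
$\left(a + 23545\right) \left(67822 + \left(-29164 + 29439\right)\right) = \left(-312882 + 23545\right) \left(67822 + \left(-29164 + 29439\right)\right) = - 289337 \left(67822 + 275\right) = \left(-289337\right) 68097 = -19702981689$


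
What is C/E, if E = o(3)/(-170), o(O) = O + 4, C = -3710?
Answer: 90100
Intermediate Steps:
o(O) = 4 + O
E = -7/170 (E = (4 + 3)/(-170) = -1/170*7 = -7/170 ≈ -0.041176)
C/E = -3710/(-7/170) = -3710*(-170/7) = 90100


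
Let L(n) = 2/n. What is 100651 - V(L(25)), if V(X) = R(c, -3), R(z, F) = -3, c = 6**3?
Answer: 100654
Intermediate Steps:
c = 216
V(X) = -3
100651 - V(L(25)) = 100651 - 1*(-3) = 100651 + 3 = 100654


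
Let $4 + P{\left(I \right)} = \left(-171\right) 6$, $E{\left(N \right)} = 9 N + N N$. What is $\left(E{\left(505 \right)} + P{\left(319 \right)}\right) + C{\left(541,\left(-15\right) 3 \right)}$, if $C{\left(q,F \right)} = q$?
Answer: $259081$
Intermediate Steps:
$E{\left(N \right)} = N^{2} + 9 N$ ($E{\left(N \right)} = 9 N + N^{2} = N^{2} + 9 N$)
$P{\left(I \right)} = -1030$ ($P{\left(I \right)} = -4 - 1026 = -1030$)
$\left(E{\left(505 \right)} + P{\left(319 \right)}\right) + C{\left(541,\left(-15\right) 3 \right)} = \left(505 \left(9 + 505\right) - 1030\right) + 541 = \left(505 \cdot 514 - 1030\right) + 541 = \left(259570 - 1030\right) + 541 = 258540 + 541 = 259081$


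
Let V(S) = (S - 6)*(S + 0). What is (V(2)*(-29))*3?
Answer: 696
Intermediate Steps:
V(S) = S*(-6 + S) (V(S) = (-6 + S)*S = S*(-6 + S))
(V(2)*(-29))*3 = ((2*(-6 + 2))*(-29))*3 = ((2*(-4))*(-29))*3 = -8*(-29)*3 = 232*3 = 696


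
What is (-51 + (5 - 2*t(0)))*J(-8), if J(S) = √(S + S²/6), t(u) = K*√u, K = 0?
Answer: -92*√6/3 ≈ -75.118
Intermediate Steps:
t(u) = 0 (t(u) = 0*√u = 0)
J(S) = √(S + S²/6) (J(S) = √(S + S²*(⅙)) = √(S + S²/6))
(-51 + (5 - 2*t(0)))*J(-8) = (-51 + (5 - 2*0))*(√6*√(-8*(6 - 8))/6) = (-51 + (5 + 0))*(√6*√(-8*(-2))/6) = (-51 + 5)*(√6*√16/6) = -23*√6*4/3 = -92*√6/3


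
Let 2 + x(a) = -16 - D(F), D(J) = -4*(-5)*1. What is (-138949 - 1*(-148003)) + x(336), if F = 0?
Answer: 9016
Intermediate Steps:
D(J) = 20 (D(J) = 20*1 = 20)
x(a) = -38 (x(a) = -2 + (-16 - 1*20) = -2 + (-16 - 20) = -2 - 36 = -38)
(-138949 - 1*(-148003)) + x(336) = (-138949 - 1*(-148003)) - 38 = (-138949 + 148003) - 38 = 9054 - 38 = 9016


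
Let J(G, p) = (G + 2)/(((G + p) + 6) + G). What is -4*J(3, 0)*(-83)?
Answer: 415/3 ≈ 138.33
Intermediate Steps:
J(G, p) = (2 + G)/(6 + p + 2*G) (J(G, p) = (2 + G)/((6 + G + p) + G) = (2 + G)/(6 + p + 2*G))
-4*J(3, 0)*(-83) = -4*(2 + 3)/(6 + 0 + 2*3)*(-83) = -4*5/(6 + 0 + 6)*(-83) = -4*5/12*(-83) = -5/3*(-83) = 415/3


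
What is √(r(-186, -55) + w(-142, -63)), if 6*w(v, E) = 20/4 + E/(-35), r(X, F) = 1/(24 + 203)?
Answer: √13190970/3405 ≈ 1.0666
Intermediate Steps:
r(X, F) = 1/227
w(v, E) = ⅚ - E/210 (w(v, E) = (20/4 + E/(-35))/6 = (20*(¼) + E*(-1/35))/6 = (5 - E/35)/6 = ⅚ - E/210)
√(r(-186, -55) + w(-142, -63)) = √(1/227 + (⅚ - 1/210*(-63))) = √(1/227 + (⅚ + 3/10)) = √(1/227 + 17/15) = √(3874/3405) = √13190970/3405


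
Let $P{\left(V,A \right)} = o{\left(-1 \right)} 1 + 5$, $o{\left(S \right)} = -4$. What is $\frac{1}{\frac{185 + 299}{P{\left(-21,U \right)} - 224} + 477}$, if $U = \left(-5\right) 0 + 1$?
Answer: $\frac{223}{105887} \approx 0.002106$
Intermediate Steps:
$U = 1$ ($U = 0 + 1 = 1$)
$P{\left(V,A \right)} = 1$ ($P{\left(V,A \right)} = \left(-4\right) 1 + 5 = -4 + 5 = 1$)
$\frac{1}{\frac{185 + 299}{P{\left(-21,U \right)} - 224} + 477} = \frac{1}{\frac{185 + 299}{1 - 224} + 477} = \frac{1}{\frac{484}{-223} + 477} = \frac{1}{484 \left(- \frac{1}{223}\right) + 477} = \frac{1}{- \frac{484}{223} + 477} = \frac{1}{\frac{105887}{223}} = \frac{223}{105887}$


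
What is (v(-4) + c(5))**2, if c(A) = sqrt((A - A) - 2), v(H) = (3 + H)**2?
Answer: (1 + I*sqrt(2))**2 ≈ -1.0 + 2.8284*I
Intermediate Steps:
c(A) = I*sqrt(2) (c(A) = sqrt(0 - 2) = sqrt(-2) = I*sqrt(2))
(v(-4) + c(5))**2 = ((3 - 4)**2 + I*sqrt(2))**2 = ((-1)**2 + I*sqrt(2))**2 = (1 + I*sqrt(2))**2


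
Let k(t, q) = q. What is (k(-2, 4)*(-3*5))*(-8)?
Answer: 480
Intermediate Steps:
(k(-2, 4)*(-3*5))*(-8) = (4*(-3*5))*(-8) = (4*(-15))*(-8) = -60*(-8) = 480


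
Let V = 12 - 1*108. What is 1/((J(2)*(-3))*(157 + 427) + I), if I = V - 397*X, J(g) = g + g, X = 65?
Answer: -1/32909 ≈ -3.0387e-5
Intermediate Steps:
V = -96 (V = 12 - 108 = -96)
J(g) = 2*g
I = -25901 (I = -96 - 397*65 = -96 - 25805 = -25901)
1/((J(2)*(-3))*(157 + 427) + I) = 1/(((2*2)*(-3))*(157 + 427) - 25901) = 1/((4*(-3))*584 - 25901) = 1/(-12*584 - 25901) = 1/(-7008 - 25901) = 1/(-32909) = -1/32909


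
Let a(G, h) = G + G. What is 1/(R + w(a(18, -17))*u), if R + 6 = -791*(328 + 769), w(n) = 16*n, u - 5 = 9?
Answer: -1/859669 ≈ -1.1632e-6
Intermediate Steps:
a(G, h) = 2*G
u = 14 (u = 5 + 9 = 14)
R = -867733 (R = -6 - 791*(328 + 769) = -6 - 791*1097 = -6 - 867727 = -867733)
1/(R + w(a(18, -17))*u) = 1/(-867733 + (16*(2*18))*14) = 1/(-867733 + (16*36)*14) = 1/(-867733 + 576*14) = 1/(-867733 + 8064) = 1/(-859669) = -1/859669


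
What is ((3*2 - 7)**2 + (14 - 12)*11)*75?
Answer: 1725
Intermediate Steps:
((3*2 - 7)**2 + (14 - 12)*11)*75 = ((6 - 7)**2 + 2*11)*75 = ((-1)**2 + 22)*75 = (1 + 22)*75 = 23*75 = 1725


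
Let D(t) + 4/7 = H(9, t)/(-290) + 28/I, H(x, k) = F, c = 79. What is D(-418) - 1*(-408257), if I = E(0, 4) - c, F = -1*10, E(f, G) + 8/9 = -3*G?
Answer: 68538452118/167881 ≈ 4.0826e+5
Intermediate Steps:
E(f, G) = -8/9 - 3*G
F = -10
I = -827/9 (I = (-8/9 - 3*4) - 1*79 = (-8/9 - 12) - 79 = -116/9 - 79 = -827/9 ≈ -91.889)
H(x, k) = -10
D(t) = -141299/167881 (D(t) = -4/7 + (-10/(-290) + 28/(-827/9)) = -4/7 + (-10*(-1/290) + 28*(-9/827)) = -4/7 + (1/29 - 252/827) = -4/7 - 6481/23983 = -141299/167881)
D(-418) - 1*(-408257) = -141299/167881 - 1*(-408257) = -141299/167881 + 408257 = 68538452118/167881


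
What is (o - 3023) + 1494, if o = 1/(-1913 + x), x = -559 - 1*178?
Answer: -4051851/2650 ≈ -1529.0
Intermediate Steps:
x = -737 (x = -559 - 178 = -737)
o = -1/2650 (o = 1/(-1913 - 737) = 1/(-2650) = -1/2650 ≈ -0.00037736)
(o - 3023) + 1494 = (-1/2650 - 3023) + 1494 = -8010951/2650 + 1494 = -4051851/2650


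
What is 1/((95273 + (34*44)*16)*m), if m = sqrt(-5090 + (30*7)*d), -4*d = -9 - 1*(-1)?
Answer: -I*sqrt(4670)/556706030 ≈ -1.2275e-7*I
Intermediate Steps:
d = 2 (d = -(-9 - 1*(-1))/4 = -(-9 + 1)/4 = -1/4*(-8) = 2)
m = I*sqrt(4670) (m = sqrt(-5090 + (30*7)*2) = sqrt(-5090 + 210*2) = sqrt(-5090 + 420) = sqrt(-4670) = I*sqrt(4670) ≈ 68.337*I)
1/((95273 + (34*44)*16)*m) = 1/((95273 + (34*44)*16)*((I*sqrt(4670)))) = (-I*sqrt(4670)/4670)/(95273 + 1496*16) = (-I*sqrt(4670)/4670)/(95273 + 23936) = (-I*sqrt(4670)/4670)/119209 = -I*sqrt(4670)/556706030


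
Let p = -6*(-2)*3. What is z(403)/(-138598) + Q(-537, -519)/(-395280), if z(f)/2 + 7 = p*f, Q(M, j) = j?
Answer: -1898663033/9130836240 ≈ -0.20794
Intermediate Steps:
p = 36 (p = 12*3 = 36)
z(f) = -14 + 72*f (z(f) = -14 + 2*(36*f) = -14 + 72*f)
z(403)/(-138598) + Q(-537, -519)/(-395280) = (-14 + 72*403)/(-138598) - 519/(-395280) = (-14 + 29016)*(-1/138598) - 519*(-1/395280) = 29002*(-1/138598) + 173/131760 = -14501/69299 + 173/131760 = -1898663033/9130836240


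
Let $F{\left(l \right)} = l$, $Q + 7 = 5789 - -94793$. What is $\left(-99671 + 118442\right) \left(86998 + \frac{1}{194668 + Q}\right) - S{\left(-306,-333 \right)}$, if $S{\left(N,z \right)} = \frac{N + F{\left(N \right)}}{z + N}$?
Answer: $\frac{34232186258835091}{20962253} \approx 1.633 \cdot 10^{9}$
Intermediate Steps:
$Q = 100575$ ($Q = -7 + \left(5789 - -94793\right) = -7 + \left(5789 + 94793\right) = -7 + 100582 = 100575$)
$S{\left(N,z \right)} = \frac{2 N}{N + z}$ ($S{\left(N,z \right)} = \frac{N + N}{z + N} = \frac{2 N}{N + z}$)
$\left(-99671 + 118442\right) \left(86998 + \frac{1}{194668 + Q}\right) - S{\left(-306,-333 \right)} = \left(-99671 + 118442\right) \left(86998 + \frac{1}{194668 + 100575}\right) - 2 \left(-306\right) \frac{1}{-306 - 333} = 18771 \left(86998 + \frac{1}{295243}\right) - 2 \left(-306\right) \frac{1}{-639} = 18771 \left(86998 + \frac{1}{295243}\right) - 2 \left(-306\right) \left(- \frac{1}{639}\right) = 18771 \cdot \frac{25685550515}{295243} - \frac{68}{71} = \frac{482143468717065}{295243} - \frac{68}{71} = \frac{34232186258835091}{20962253}$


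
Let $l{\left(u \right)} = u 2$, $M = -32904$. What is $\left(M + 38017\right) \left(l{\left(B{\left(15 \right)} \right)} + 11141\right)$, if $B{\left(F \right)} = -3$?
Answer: $56933255$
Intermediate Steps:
$l{\left(u \right)} = 2 u$
$\left(M + 38017\right) \left(l{\left(B{\left(15 \right)} \right)} + 11141\right) = \left(-32904 + 38017\right) \left(2 \left(-3\right) + 11141\right) = 5113 \left(-6 + 11141\right) = 5113 \cdot 11135 = 56933255$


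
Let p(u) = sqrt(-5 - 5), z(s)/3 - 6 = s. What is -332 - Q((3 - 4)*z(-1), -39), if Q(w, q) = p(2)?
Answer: -332 - I*sqrt(10) ≈ -332.0 - 3.1623*I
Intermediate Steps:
z(s) = 18 + 3*s
p(u) = I*sqrt(10) (p(u) = sqrt(-10) = I*sqrt(10))
Q(w, q) = I*sqrt(10)
-332 - Q((3 - 4)*z(-1), -39) = -332 - I*sqrt(10)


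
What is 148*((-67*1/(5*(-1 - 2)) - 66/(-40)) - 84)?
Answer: -172901/15 ≈ -11527.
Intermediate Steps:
148*((-67*1/(5*(-1 - 2)) - 66/(-40)) - 84) = 148*((-67/(5*(-3)) - 66*(-1/40)) - 84) = 148*((-67/(-15) + 33/20) - 84) = 148*((-67*(-1/15) + 33/20) - 84) = 148*((67/15 + 33/20) - 84) = 148*(367/60 - 84) = 148*(-4673/60) = -172901/15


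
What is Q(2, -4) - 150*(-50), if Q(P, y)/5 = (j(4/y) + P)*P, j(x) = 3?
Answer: 7550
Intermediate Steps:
Q(P, y) = 5*P*(3 + P) (Q(P, y) = 5*((3 + P)*P) = 5*(P*(3 + P)) = 5*P*(3 + P))
Q(2, -4) - 150*(-50) = 5*2*(3 + 2) - 150*(-50) = 5*2*5 + 7500 = 50 + 7500 = 7550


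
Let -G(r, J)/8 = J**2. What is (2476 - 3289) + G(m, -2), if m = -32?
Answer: -845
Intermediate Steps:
G(r, J) = -8*J**2
(2476 - 3289) + G(m, -2) = (2476 - 3289) - 8*(-2)**2 = -813 - 8*4 = -813 - 32 = -845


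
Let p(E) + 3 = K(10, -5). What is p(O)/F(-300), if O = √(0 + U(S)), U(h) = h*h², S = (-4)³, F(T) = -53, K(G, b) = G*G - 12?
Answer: -85/53 ≈ -1.6038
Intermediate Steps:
K(G, b) = -12 + G² (K(G, b) = G² - 12 = -12 + G²)
S = -64
U(h) = h³
O = 512*I (O = √(0 + (-64)³) = √(0 - 262144) = √(-262144) = 512*I ≈ 512.0*I)
p(E) = 85 (p(E) = -3 + (-12 + 10²) = -3 + (-12 + 100) = -3 + 88 = 85)
p(O)/F(-300) = 85/(-53) = 85*(-1/53) = -85/53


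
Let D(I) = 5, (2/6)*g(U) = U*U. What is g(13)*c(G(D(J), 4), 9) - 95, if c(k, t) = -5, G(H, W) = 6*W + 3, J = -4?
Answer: -2630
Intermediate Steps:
g(U) = 3*U**2 (g(U) = 3*(U*U) = 3*U**2)
G(H, W) = 3 + 6*W
g(13)*c(G(D(J), 4), 9) - 95 = (3*13**2)*(-5) - 95 = (3*169)*(-5) - 95 = 507*(-5) - 95 = -2535 - 95 = -2630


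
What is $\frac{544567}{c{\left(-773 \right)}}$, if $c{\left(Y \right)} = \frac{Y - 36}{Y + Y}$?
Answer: $\frac{841900582}{809} \approx 1.0407 \cdot 10^{6}$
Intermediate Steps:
$c{\left(Y \right)} = \frac{-36 + Y}{2 Y}$
$\frac{544567}{c{\left(-773 \right)}} = \frac{544567}{\frac{1}{2} \frac{1}{-773} \left(-36 - 773\right)} = \frac{544567}{\frac{1}{2} \left(- \frac{1}{773}\right) \left(-809\right)} = \frac{544567}{\frac{809}{1546}} = 544567 \cdot \frac{1546}{809} = \frac{841900582}{809}$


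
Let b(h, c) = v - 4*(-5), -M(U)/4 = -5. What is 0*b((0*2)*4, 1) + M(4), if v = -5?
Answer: 20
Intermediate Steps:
M(U) = 20 (M(U) = -4*(-5) = 20)
b(h, c) = 15 (b(h, c) = -5 - 4*(-5) = -5 + 20 = 15)
0*b((0*2)*4, 1) + M(4) = 0*15 + 20 = 0 + 20 = 20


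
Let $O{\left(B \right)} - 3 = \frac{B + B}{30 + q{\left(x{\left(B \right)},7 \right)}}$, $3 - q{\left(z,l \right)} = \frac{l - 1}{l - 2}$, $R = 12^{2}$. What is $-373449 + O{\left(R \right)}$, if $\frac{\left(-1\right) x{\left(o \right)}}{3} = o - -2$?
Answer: $- \frac{19792158}{53} \approx -3.7344 \cdot 10^{5}$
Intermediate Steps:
$x{\left(o \right)} = -6 - 3 o$ ($x{\left(o \right)} = - 3 \left(o - -2\right) = - 3 \left(o + 2\right) = - 3 \left(2 + o\right) = -6 - 3 o$)
$R = 144$
$q{\left(z,l \right)} = 3 - \frac{-1 + l}{-2 + l}$ ($q{\left(z,l \right)} = 3 - \frac{l - 1}{l - 2} = 3 - \frac{-1 + l}{-2 + l}$)
$O{\left(B \right)} = 3 + \frac{10 B}{159}$ ($O{\left(B \right)} = 3 + \frac{B + B}{30 + \frac{-5 + 2 \cdot 7}{-2 + 7}} = 3 + \frac{2 B}{30 + \frac{-5 + 14}{5}} = 3 + \frac{2 B}{30 + \frac{1}{5} \cdot 9} = 3 + \frac{2 B}{30 + \frac{9}{5}} = 3 + \frac{2 B}{\frac{159}{5}} = 3 + 2 B \frac{5}{159} = 3 + \frac{10 B}{159}$)
$-373449 + O{\left(R \right)} = -373449 + \left(3 + \frac{10}{159} \cdot 144\right) = -373449 + \left(3 + \frac{480}{53}\right) = -373449 + \frac{639}{53} = - \frac{19792158}{53}$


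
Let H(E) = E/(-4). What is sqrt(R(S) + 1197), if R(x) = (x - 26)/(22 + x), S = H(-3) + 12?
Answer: sqrt(23119870)/139 ≈ 34.592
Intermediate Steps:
H(E) = -E/4 (H(E) = E*(-1/4) = -E/4)
S = 51/4 (S = -1/4*(-3) + 12 = 3/4 + 12 = 51/4 ≈ 12.750)
R(x) = (-26 + x)/(22 + x)
sqrt(R(S) + 1197) = sqrt((-26 + 51/4)/(22 + 51/4) + 1197) = sqrt(-53/4/(139/4) + 1197) = sqrt((4/139)*(-53/4) + 1197) = sqrt(-53/139 + 1197) = sqrt(166330/139) = sqrt(23119870)/139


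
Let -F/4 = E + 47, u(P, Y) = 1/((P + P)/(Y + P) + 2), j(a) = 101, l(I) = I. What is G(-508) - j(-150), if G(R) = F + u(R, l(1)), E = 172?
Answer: -1982803/2030 ≈ -976.75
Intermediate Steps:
u(P, Y) = 1/(2 + 2*P/(P + Y)) (u(P, Y) = 1/((2*P)/(P + Y) + 2) = 1/(2*P/(P + Y) + 2) = 1/(2 + 2*P/(P + Y)))
F = -876 (F = -4*(172 + 47) = -4*219 = -876)
G(R) = -876 + (1 + R)/(2*(1 + 2*R)) (G(R) = -876 + (R + 1)/(2*(1 + 2*R)) = -876 + (1 + R)/(2*(1 + 2*R)))
G(-508) - j(-150) = (-1751 - 3503*(-508))/(2*(1 + 2*(-508))) - 1*101 = (-1751 + 1779524)/(2*(1 - 1016)) - 101 = (½)*1777773/(-1015) - 101 = (½)*(-1/1015)*1777773 - 101 = -1777773/2030 - 101 = -1982803/2030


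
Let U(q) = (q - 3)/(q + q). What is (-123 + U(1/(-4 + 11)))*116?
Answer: -15428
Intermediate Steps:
U(q) = (-3 + q)/(2*q) (U(q) = (-3 + q)/((2*q)) = (-3 + q)*(1/(2*q)) = (-3 + q)/(2*q))
(-123 + U(1/(-4 + 11)))*116 = (-123 + (-3 + 1/(-4 + 11))/(2*(1/(-4 + 11))))*116 = (-123 + (-3 + 1/7)/(2*(1/7)))*116 = (-123 + (1/2)*7*(-20/7))*116 = (-123 - 10)*116 = -133*116 = -15428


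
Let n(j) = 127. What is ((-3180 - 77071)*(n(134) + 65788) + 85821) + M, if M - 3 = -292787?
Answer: -5289951628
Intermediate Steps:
M = -292784 (M = 3 - 292787 = -292784)
((-3180 - 77071)*(n(134) + 65788) + 85821) + M = ((-3180 - 77071)*(127 + 65788) + 85821) - 292784 = (-80251*65915 + 85821) - 292784 = (-5289744665 + 85821) - 292784 = -5289658844 - 292784 = -5289951628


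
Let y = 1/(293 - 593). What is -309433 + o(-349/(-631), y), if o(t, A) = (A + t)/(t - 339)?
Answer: -19824753548069/64068000 ≈ -3.0943e+5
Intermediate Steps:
y = -1/300 (y = 1/(-300) = -1/300 ≈ -0.0033333)
o(t, A) = (A + t)/(-339 + t)
-309433 + o(-349/(-631), y) = -309433 + (-1/300 - 349/(-631))/(-339 - 349/(-631)) = -309433 + (-1/300 - 349*(-1/631))/(-339 - 349*(-1/631)) = -309433 + (-1/300 + 349/631)/(-339 + 349/631) = -309433 + (104069/189300)/(-213560/631) = -309433 - 631/213560*104069/189300 = -309433 - 104069/64068000 = -19824753548069/64068000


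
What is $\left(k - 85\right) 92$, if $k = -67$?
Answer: $-13984$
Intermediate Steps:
$\left(k - 85\right) 92 = \left(-67 - 85\right) 92 = \left(-152\right) 92 = -13984$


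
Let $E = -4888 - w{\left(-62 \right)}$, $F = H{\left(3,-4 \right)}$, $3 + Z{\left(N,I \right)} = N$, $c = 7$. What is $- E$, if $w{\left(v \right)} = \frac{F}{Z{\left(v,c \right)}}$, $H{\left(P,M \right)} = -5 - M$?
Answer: $\frac{317721}{65} \approx 4888.0$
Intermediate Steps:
$Z{\left(N,I \right)} = -3 + N$
$F = -1$ ($F = -5 - -4 = -5 + 4 = -1$)
$w{\left(v \right)} = - \frac{1}{-3 + v}$
$E = - \frac{317721}{65}$ ($E = -4888 - - \frac{1}{-3 - 62} = -4888 - - \frac{1}{-65} = -4888 - \left(-1\right) \left(- \frac{1}{65}\right) = -4888 - \frac{1}{65} = - \frac{317721}{65} \approx -4888.0$)
$- E = \left(-1\right) \left(- \frac{317721}{65}\right) = \frac{317721}{65}$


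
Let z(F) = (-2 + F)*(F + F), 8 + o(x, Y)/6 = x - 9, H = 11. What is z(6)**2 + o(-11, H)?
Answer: 2136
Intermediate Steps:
o(x, Y) = -102 + 6*x (o(x, Y) = -48 + 6*(x - 9) = -48 + 6*(-9 + x) = -48 + (-54 + 6*x) = -102 + 6*x)
z(F) = 2*F*(-2 + F) (z(F) = (-2 + F)*(2*F) = 2*F*(-2 + F))
z(6)**2 + o(-11, H) = (2*6*(-2 + 6))**2 + (-102 + 6*(-11)) = (2*6*4)**2 + (-102 - 66) = 48**2 - 168 = 2304 - 168 = 2136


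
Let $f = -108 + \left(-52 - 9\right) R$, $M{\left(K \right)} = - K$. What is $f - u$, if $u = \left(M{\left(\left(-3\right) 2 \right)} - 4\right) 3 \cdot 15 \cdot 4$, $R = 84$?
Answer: $-5592$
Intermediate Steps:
$f = -5232$ ($f = -108 + \left(-52 - 9\right) 84 = -108 - 5124 = -5232$)
$u = 360$ ($u = \left(- \left(-3\right) 2 - 4\right) 3 \cdot 15 \cdot 4 = \left(\left(-1\right) \left(-6\right) - 4\right) 3 \cdot 15 \cdot 4 = \left(6 - 4\right) 3 \cdot 15 \cdot 4 = 2 \cdot 3 \cdot 15 \cdot 4 = 6 \cdot 15 \cdot 4 = 90 \cdot 4 = 360$)
$f - u = -5232 - 360 = -5592$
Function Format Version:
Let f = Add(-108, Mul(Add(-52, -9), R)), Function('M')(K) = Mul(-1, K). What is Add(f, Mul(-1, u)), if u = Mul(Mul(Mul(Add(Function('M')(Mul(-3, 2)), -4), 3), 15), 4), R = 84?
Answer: -5592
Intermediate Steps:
f = -5232 (f = Add(-108, Mul(Add(-52, -9), 84)) = Add(-108, Mul(-61, 84)) = Add(-108, -5124) = -5232)
u = 360 (u = Mul(Mul(Mul(Add(Mul(-1, Mul(-3, 2)), -4), 3), 15), 4) = Mul(Mul(Mul(Add(Mul(-1, -6), -4), 3), 15), 4) = Mul(Mul(Mul(Add(6, -4), 3), 15), 4) = Mul(Mul(Mul(2, 3), 15), 4) = Mul(Mul(6, 15), 4) = Mul(90, 4) = 360)
Add(f, Mul(-1, u)) = Add(-5232, Mul(-1, 360)) = Add(-5232, -360) = -5592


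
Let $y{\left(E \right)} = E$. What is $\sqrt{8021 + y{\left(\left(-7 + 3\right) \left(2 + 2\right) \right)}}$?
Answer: $\sqrt{8005} \approx 89.471$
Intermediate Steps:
$\sqrt{8021 + y{\left(\left(-7 + 3\right) \left(2 + 2\right) \right)}} = \sqrt{8021 + \left(-7 + 3\right) \left(2 + 2\right)} = \sqrt{8021 - 16} = \sqrt{8005}$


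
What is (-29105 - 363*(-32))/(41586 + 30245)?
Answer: -17489/71831 ≈ -0.24347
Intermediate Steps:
(-29105 - 363*(-32))/(41586 + 30245) = (-29105 + 11616)/71831 = -17489*1/71831 = -17489/71831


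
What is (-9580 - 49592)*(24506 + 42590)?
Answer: -3970204512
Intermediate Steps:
(-9580 - 49592)*(24506 + 42590) = -59172*67096 = -3970204512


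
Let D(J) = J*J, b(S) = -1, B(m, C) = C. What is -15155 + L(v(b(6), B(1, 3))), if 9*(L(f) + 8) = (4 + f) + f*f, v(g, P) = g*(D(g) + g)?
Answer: -136463/9 ≈ -15163.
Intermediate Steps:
D(J) = J²
v(g, P) = g*(g + g²) (v(g, P) = g*(g² + g) = g*(g + g²))
L(f) = -68/9 + f/9 + f²/9 (L(f) = -8 + ((4 + f) + f*f)/9 = -8 + ((4 + f) + f²)/9 = -8 + (4 + f + f²)/9 = -8 + (4/9 + f/9 + f²/9) = -68/9 + f/9 + f²/9)
-15155 + L(v(b(6), B(1, 3))) = -15155 + (-68/9 + ((-1)²*(1 - 1))/9 + ((-1)²*(1 - 1))²/9) = -15155 + (-68/9 + (1*0)/9 + (1*0)²/9) = -15155 + (-68/9 + (⅑)*0 + (⅑)*0²) = -15155 + (-68/9 + 0 + (⅑)*0) = -15155 + (-68/9 + 0 + 0) = -15155 - 68/9 = -136463/9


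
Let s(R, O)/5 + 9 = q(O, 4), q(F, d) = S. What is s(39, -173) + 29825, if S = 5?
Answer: 29805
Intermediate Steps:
q(F, d) = 5
s(R, O) = -20 (s(R, O) = -45 + 5*5 = -45 + 25 = -20)
s(39, -173) + 29825 = -20 + 29825 = 29805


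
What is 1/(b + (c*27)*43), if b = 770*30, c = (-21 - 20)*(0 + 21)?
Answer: -1/976521 ≈ -1.0240e-6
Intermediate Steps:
c = -861 (c = -41*21 = -861)
b = 23100
1/(b + (c*27)*43) = 1/(23100 - 861*27*43) = 1/(23100 - 23247*43) = 1/(23100 - 999621) = 1/(-976521) = -1/976521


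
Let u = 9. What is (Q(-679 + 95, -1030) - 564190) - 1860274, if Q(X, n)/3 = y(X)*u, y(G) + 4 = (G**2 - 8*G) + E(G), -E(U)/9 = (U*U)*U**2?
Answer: -28265557507964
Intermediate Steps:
E(U) = -9*U**4 (E(U) = -9*U*U*U**2 = -9*U**2*U**2 = -9*U**4)
y(G) = -4 + G**2 - 9*G**4 - 8*G (y(G) = -4 + ((G**2 - 8*G) - 9*G**4) = -4 + (G**2 - 9*G**4 - 8*G) = -4 + G**2 - 9*G**4 - 8*G)
Q(X, n) = -108 - 243*X**4 - 216*X + 27*X**2 (Q(X, n) = 3*((-4 + X**2 - 9*X**4 - 8*X)*9) = 3*(-36 - 81*X**4 - 72*X + 9*X**2) = -108 - 243*X**4 - 216*X + 27*X**2)
(Q(-679 + 95, -1030) - 564190) - 1860274 = ((-108 - 243*(-679 + 95)**4 - 216*(-679 + 95) + 27*(-679 + 95)**2) - 564190) - 1860274 = ((-108 - 243*(-584)**4 - 216*(-584) + 27*(-584)**2) - 564190) - 1860274 = ((-108 - 243*116319195136 + 126144 + 27*341056) - 564190) - 1860274 = ((-108 - 28265564418048 + 126144 + 9208512) - 564190) - 1860274 = (-28265555083500 - 564190) - 1860274 = -28265555647690 - 1860274 = -28265557507964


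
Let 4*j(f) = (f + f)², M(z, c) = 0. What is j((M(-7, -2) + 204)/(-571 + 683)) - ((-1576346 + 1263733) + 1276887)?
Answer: -755988215/784 ≈ -9.6427e+5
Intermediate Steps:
j(f) = f² (j(f) = (f + f)²/4 = (2*f)²/4 = (4*f²)/4 = f²)
j((M(-7, -2) + 204)/(-571 + 683)) - ((-1576346 + 1263733) + 1276887) = ((0 + 204)/(-571 + 683))² - ((-1576346 + 1263733) + 1276887) = (204/112)² - (-312613 + 1276887) = (204*(1/112))² - 1*964274 = (51/28)² - 964274 = 2601/784 - 964274 = -755988215/784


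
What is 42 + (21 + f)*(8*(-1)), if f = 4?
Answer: -158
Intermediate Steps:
42 + (21 + f)*(8*(-1)) = 42 + (21 + 4)*(8*(-1)) = 42 + 25*(-8) = 42 - 200 = -158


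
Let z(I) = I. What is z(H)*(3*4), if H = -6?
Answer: -72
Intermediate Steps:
z(H)*(3*4) = -18*4 = -6*12 = -72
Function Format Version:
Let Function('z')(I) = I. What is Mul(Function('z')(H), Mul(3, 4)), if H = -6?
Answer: -72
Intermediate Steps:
Mul(Function('z')(H), Mul(3, 4)) = Mul(-6, Mul(3, 4)) = Mul(-6, 12) = -72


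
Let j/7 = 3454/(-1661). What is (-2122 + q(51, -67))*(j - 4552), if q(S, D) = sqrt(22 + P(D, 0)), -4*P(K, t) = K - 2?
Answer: 1463225100/151 - 344775*sqrt(157)/151 ≈ 9.6616e+6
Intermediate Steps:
j = -2198/151 (j = 7*(3454/(-1661)) = 7*(3454*(-1/1661)) = 7*(-314/151) = -2198/151 ≈ -14.556)
P(K, t) = 1/2 - K/4 (P(K, t) = -(K - 2)/4 = -(-2 + K)/4 = 1/2 - K/4)
q(S, D) = sqrt(45/2 - D/4) (q(S, D) = sqrt(22 + (1/2 - D/4)) = sqrt(45/2 - D/4))
(-2122 + q(51, -67))*(j - 4552) = (-2122 + sqrt(90 - 1*(-67))/2)*(-2198/151 - 4552) = (-2122 + sqrt(90 + 67)/2)*(-689550/151) = (-2122 + sqrt(157)/2)*(-689550/151) = 1463225100/151 - 344775*sqrt(157)/151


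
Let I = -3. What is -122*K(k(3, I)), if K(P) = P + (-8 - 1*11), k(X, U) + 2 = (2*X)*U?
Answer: 4758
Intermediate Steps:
k(X, U) = -2 + 2*U*X (k(X, U) = -2 + (2*X)*U = -2 + 2*U*X)
K(P) = -19 + P (K(P) = P + (-8 - 11) = P - 19 = -19 + P)
-122*K(k(3, I)) = -122*(-19 + (-2 + 2*(-3)*3)) = -122*(-19 + (-2 - 18)) = -122*(-19 - 20) = -122*(-39) = 4758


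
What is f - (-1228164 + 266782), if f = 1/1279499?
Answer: 1230087307619/1279499 ≈ 9.6138e+5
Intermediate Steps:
f = 1/1279499 ≈ 7.8156e-7
f - (-1228164 + 266782) = 1/1279499 - (-1228164 + 266782) = 1/1279499 - 1*(-961382) = 1/1279499 + 961382 = 1230087307619/1279499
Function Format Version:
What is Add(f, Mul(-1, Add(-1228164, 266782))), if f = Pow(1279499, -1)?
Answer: Rational(1230087307619, 1279499) ≈ 9.6138e+5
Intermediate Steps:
f = Rational(1, 1279499) ≈ 7.8156e-7
Add(f, Mul(-1, Add(-1228164, 266782))) = Add(Rational(1, 1279499), Mul(-1, Add(-1228164, 266782))) = Add(Rational(1, 1279499), Mul(-1, -961382)) = Add(Rational(1, 1279499), 961382) = Rational(1230087307619, 1279499)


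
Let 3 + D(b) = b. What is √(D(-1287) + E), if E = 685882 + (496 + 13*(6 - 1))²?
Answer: √999313 ≈ 999.66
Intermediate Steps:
D(b) = -3 + b
E = 1000603 (E = 685882 + (496 + 13*5)² = 685882 + (496 + 65)² = 685882 + 561² = 685882 + 314721 = 1000603)
√(D(-1287) + E) = √((-3 - 1287) + 1000603) = √(-1290 + 1000603) = √999313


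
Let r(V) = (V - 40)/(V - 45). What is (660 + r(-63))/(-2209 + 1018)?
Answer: -71383/128628 ≈ -0.55496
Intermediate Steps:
r(V) = (-40 + V)/(-45 + V)
(660 + r(-63))/(-2209 + 1018) = (660 + (-40 - 63)/(-45 - 63))/(-2209 + 1018) = (660 - 103/(-108))/(-1191) = (660 - 1/108*(-103))*(-1/1191) = (660 + 103/108)*(-1/1191) = (71383/108)*(-1/1191) = -71383/128628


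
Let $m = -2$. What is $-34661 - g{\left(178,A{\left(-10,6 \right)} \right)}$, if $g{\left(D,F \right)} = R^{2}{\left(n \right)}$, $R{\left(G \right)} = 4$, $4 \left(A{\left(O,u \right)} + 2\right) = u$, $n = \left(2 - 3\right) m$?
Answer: $-34677$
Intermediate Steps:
$n = 2$ ($n = \left(2 - 3\right) \left(-2\right) = \left(-1\right) \left(-2\right) = 2$)
$A{\left(O,u \right)} = -2 + \frac{u}{4}$
$g{\left(D,F \right)} = 16$ ($g{\left(D,F \right)} = 4^{2} = 16$)
$-34661 - g{\left(178,A{\left(-10,6 \right)} \right)} = -34661 - 16 = -34677$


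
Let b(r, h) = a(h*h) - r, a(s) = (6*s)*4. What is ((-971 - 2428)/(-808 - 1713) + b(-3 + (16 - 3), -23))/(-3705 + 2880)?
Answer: -6396961/415965 ≈ -15.379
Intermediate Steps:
a(s) = 24*s
b(r, h) = -r + 24*h² (b(r, h) = 24*(h*h) - r = 24*h² - r = -r + 24*h²)
((-971 - 2428)/(-808 - 1713) + b(-3 + (16 - 3), -23))/(-3705 + 2880) = ((-971 - 2428)/(-808 - 1713) + (-(-3 + (16 - 3)) + 24*(-23)²))/(-3705 + 2880) = (-3399/(-2521) + (-(-3 + 13) + 24*529))/(-825) = (-3399*(-1/2521) + (-1*10 + 12696))*(-1/825) = (3399/2521 + (-10 + 12696))*(-1/825) = (3399/2521 + 12686)*(-1/825) = (31984805/2521)*(-1/825) = -6396961/415965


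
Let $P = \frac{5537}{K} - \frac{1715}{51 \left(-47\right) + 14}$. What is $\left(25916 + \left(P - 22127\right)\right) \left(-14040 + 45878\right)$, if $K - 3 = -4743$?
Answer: $\frac{681226237198471}{5647710} \approx 1.2062 \cdot 10^{8}$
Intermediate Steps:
$K = -4740$ ($K = 3 - 4743 = -4740$)
$P = - \frac{5065571}{11295420}$ ($P = \frac{5537}{-4740} - \frac{1715}{51 \left(-47\right) + 14} = 5537 \left(- \frac{1}{4740}\right) - \frac{1715}{-2397 + 14} = - \frac{5537}{4740} - \frac{1715}{-2383} = - \frac{5537}{4740} - - \frac{1715}{2383} = - \frac{5537}{4740} + \frac{1715}{2383} = - \frac{5065571}{11295420} \approx -0.44846$)
$\left(25916 + \left(P - 22127\right)\right) \left(-14040 + 45878\right) = \left(25916 - \frac{249938823911}{11295420}\right) \left(-14040 + 45878\right) = \left(25916 - \frac{249938823911}{11295420}\right) 31838 = \frac{42793280809}{11295420} \cdot 31838 = \frac{681226237198471}{5647710}$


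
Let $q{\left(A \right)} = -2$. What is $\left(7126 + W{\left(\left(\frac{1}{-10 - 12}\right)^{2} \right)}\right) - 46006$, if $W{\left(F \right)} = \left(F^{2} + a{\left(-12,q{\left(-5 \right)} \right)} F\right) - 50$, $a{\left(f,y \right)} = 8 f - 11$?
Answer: $- \frac{9119637867}{234256} \approx -38930.0$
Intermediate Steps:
$a{\left(f,y \right)} = -11 + 8 f$
$W{\left(F \right)} = -50 + F^{2} - 107 F$ ($W{\left(F \right)} = \left(F^{2} + \left(-11 + 8 \left(-12\right)\right) F\right) - 50 = \left(F^{2} + \left(-11 - 96\right) F\right) - 50 = \left(F^{2} - 107 F\right) - 50 = -50 + F^{2} - 107 F$)
$\left(7126 + W{\left(\left(\frac{1}{-10 - 12}\right)^{2} \right)}\right) - 46006 = \left(7126 - \left(50 - \frac{1}{\left(-10 - 12\right)^{4}} + \frac{107}{\left(-10 - 12\right)^{2}}\right)\right) - 46006 = \left(7126 - \left(50 - \frac{1}{234256} + \frac{107}{484}\right)\right) - 46006 = \left(7126 - \left(\frac{24307}{484} - \frac{1}{234256}\right)\right) - 46006 = \left(7126 - \frac{11764587}{234256}\right) - 46006 = \frac{1657543669}{234256} - 46006 = - \frac{9119637867}{234256}$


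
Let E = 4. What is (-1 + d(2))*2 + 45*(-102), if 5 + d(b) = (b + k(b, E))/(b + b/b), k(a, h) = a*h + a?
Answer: -4594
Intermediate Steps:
k(a, h) = a + a*h
d(b) = -5 + 6*b/(1 + b) (d(b) = -5 + (b + b*(1 + 4))/(b + b/b) = -5 + (b + b*5)/(b + 1) = -5 + (b + 5*b)/(1 + b) = -5 + (6*b)/(1 + b) = -5 + 6*b/(1 + b))
(-1 + d(2))*2 + 45*(-102) = (-1 + (-5 + 2)/(1 + 2))*2 + 45*(-102) = (-1 - 3/3)*2 - 4590 = (-1 + (1/3)*(-3))*2 - 4590 = (-1 - 1)*2 - 4590 = -2*2 - 4590 = -4 - 4590 = -4594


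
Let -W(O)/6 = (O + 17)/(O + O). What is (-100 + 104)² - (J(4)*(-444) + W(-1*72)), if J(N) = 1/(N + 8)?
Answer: 1327/24 ≈ 55.292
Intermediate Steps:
W(O) = -3*(17 + O)/O (W(O) = -6*(O + 17)/(O + O) = -6*(17 + O)/(2*O) = -6*(17 + O)*1/(2*O) = -3*(17 + O)/O)
J(N) = 1/(8 + N)
(-100 + 104)² - (J(4)*(-444) + W(-1*72)) = (-100 + 104)² - (-444/(8 + 4) + (-3 - 51/((-1*72)))) = 4² - (-444/12 + (-3 - 51/(-72))) = 16 - ((1/12)*(-444) + (-3 - 51*(-1/72))) = 16 - (-37 + (-3 + 17/24)) = 16 - (-37 - 55/24) = 16 - 1*(-943/24) = 16 + 943/24 = 1327/24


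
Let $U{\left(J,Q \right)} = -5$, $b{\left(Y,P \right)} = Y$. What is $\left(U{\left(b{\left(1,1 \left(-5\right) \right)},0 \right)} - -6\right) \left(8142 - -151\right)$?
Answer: $8293$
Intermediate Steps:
$\left(U{\left(b{\left(1,1 \left(-5\right) \right)},0 \right)} - -6\right) \left(8142 - -151\right) = \left(-5 - -6\right) \left(8142 - -151\right) = \left(-5 + 6\right) \left(8142 + 151\right) = 1 \cdot 8293 = 8293$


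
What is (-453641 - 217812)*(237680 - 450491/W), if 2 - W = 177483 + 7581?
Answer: -29534522694773903/185062 ≈ -1.5959e+11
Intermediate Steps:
W = -185062 (W = 2 - (177483 + 7581) = 2 - 1*185064 = 2 - 185064 = -185062)
(-453641 - 217812)*(237680 - 450491/W) = (-453641 - 217812)*(237680 - 450491/(-185062)) = -671453*(237680 - 450491*(-1/185062)) = -671453*(237680 + 450491/185062) = -671453*43985986651/185062 = -29534522694773903/185062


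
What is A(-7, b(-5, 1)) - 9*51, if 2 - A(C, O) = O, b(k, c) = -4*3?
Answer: -445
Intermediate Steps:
b(k, c) = -12
A(C, O) = 2 - O
A(-7, b(-5, 1)) - 9*51 = (2 - 1*(-12)) - 9*51 = (2 + 12) - 459 = 14 - 459 = -445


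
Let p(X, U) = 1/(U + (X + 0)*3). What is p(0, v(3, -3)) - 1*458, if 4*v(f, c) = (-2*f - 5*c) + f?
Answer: -1373/3 ≈ -457.67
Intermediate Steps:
v(f, c) = -5*c/4 - f/4 (v(f, c) = ((-2*f - 5*c) + f)/4 = ((-5*c - 2*f) + f)/4 = (-f - 5*c)/4 = -5*c/4 - f/4)
p(X, U) = 1/(U + 3*X) (p(X, U) = 1/(U + X*3) = 1/(U + 3*X))
p(0, v(3, -3)) - 1*458 = 1/((-5/4*(-3) - ¼*3) + 3*0) - 1*458 = 1/((15/4 - ¾) + 0) - 458 = 1/(3 + 0) - 458 = 1/3 - 458 = ⅓ - 458 = -1373/3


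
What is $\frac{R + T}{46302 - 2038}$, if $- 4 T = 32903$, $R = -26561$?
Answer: $- \frac{139147}{177056} \approx -0.78589$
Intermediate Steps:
$T = - \frac{32903}{4}$ ($T = \left(- \frac{1}{4}\right) 32903 = - \frac{32903}{4} \approx -8225.8$)
$\frac{R + T}{46302 - 2038} = \frac{-26561 - \frac{32903}{4}}{46302 - 2038} = - \frac{139147}{4 \cdot 44264} = \left(- \frac{139147}{4}\right) \frac{1}{44264} = - \frac{139147}{177056}$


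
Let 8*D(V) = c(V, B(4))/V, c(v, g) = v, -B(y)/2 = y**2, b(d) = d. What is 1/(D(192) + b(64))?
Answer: 8/513 ≈ 0.015595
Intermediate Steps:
B(y) = -2*y**2
D(V) = 1/8 (D(V) = (V/V)/8 = (1/8)*1 = 1/8)
1/(D(192) + b(64)) = 1/(1/8 + 64) = 1/(513/8) = 8/513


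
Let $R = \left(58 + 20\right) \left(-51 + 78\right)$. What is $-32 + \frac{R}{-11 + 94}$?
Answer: $- \frac{550}{83} \approx -6.6265$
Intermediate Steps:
$R = 2106$ ($R = 78 \cdot 27 = 2106$)
$-32 + \frac{R}{-11 + 94} = -32 + \frac{2106}{-11 + 94} = -32 + \frac{2106}{83} = - \frac{550}{83}$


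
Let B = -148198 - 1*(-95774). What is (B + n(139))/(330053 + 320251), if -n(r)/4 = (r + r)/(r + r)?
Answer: -4369/54192 ≈ -0.080621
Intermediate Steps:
B = -52424 (B = -148198 + 95774 = -52424)
n(r) = -4 (n(r) = -4*(r + r)/(r + r) = -4*2*r/(2*r) = -4*2*r*1/(2*r) = -4*1 = -4)
(B + n(139))/(330053 + 320251) = (-52424 - 4)/(330053 + 320251) = -52428/650304 = -52428*1/650304 = -4369/54192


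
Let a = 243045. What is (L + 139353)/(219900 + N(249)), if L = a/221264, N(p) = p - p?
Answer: 10278015079/16218651200 ≈ 0.63372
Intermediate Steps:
N(p) = 0
L = 243045/221264 ≈ 1.0984
(L + 139353)/(219900 + N(249)) = (243045/221264 + 139353)/(219900 + 0) = (30834045237/221264)/219900 = (30834045237/221264)*(1/219900) = 10278015079/16218651200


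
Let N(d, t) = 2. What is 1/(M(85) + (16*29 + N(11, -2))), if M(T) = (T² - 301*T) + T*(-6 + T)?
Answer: -1/11179 ≈ -8.9453e-5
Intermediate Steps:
M(T) = T² - 301*T + T*(-6 + T)
1/(M(85) + (16*29 + N(11, -2))) = 1/(85*(-307 + 2*85) + (16*29 + 2)) = 1/(85*(-307 + 170) + (464 + 2)) = 1/(85*(-137) + 466) = 1/(-11645 + 466) = 1/(-11179) = -1/11179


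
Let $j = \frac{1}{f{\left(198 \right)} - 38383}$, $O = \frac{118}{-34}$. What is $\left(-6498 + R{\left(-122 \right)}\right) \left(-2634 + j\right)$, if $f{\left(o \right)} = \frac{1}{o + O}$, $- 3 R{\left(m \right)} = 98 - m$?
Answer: $\frac{3295593094935731}{190398846} \approx 1.7309 \cdot 10^{7}$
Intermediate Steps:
$O = - \frac{59}{17}$ ($O = 118 \left(- \frac{1}{34}\right) = - \frac{59}{17} \approx -3.4706$)
$R{\left(m \right)} = - \frac{98}{3} + \frac{m}{3}$ ($R{\left(m \right)} = - \frac{98 - m}{3} = - \frac{98}{3} + \frac{m}{3}$)
$f{\left(o \right)} = \frac{1}{- \frac{59}{17} + o}$ ($f{\left(o \right)} = \frac{1}{o - \frac{59}{17}} = \frac{1}{- \frac{59}{17} + o}$)
$j = - \frac{3307}{126932564}$ ($j = \frac{1}{\frac{17}{-59 + 17 \cdot 198} - 38383} = \frac{1}{\frac{17}{-59 + 3366} - 38383} = \frac{1}{\frac{17}{3307} - 38383} = \frac{1}{- \frac{126932564}{3307}} = - \frac{3307}{126932564} \approx -2.6053 \cdot 10^{-5}$)
$\left(-6498 + R{\left(-122 \right)}\right) \left(-2634 + j\right) = \left(-6498 + \left(- \frac{98}{3} + \frac{1}{3} \left(-122\right)\right)\right) \left(-2634 - \frac{3307}{126932564}\right) = \left(-6498 - \frac{220}{3}\right) \left(- \frac{334340376883}{126932564}\right) = \left(- \frac{19714}{3}\right) \left(- \frac{334340376883}{126932564}\right) = \frac{3295593094935731}{190398846}$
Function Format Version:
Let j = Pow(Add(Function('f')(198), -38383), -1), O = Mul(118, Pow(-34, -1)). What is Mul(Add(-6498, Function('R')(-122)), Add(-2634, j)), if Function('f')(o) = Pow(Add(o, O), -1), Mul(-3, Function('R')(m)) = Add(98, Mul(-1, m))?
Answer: Rational(3295593094935731, 190398846) ≈ 1.7309e+7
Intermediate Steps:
O = Rational(-59, 17) (O = Mul(118, Rational(-1, 34)) = Rational(-59, 17) ≈ -3.4706)
Function('R')(m) = Add(Rational(-98, 3), Mul(Rational(1, 3), m)) (Function('R')(m) = Mul(Rational(-1, 3), Add(98, Mul(-1, m))) = Add(Rational(-98, 3), Mul(Rational(1, 3), m)))
Function('f')(o) = Pow(Add(Rational(-59, 17), o), -1) (Function('f')(o) = Pow(Add(o, Rational(-59, 17)), -1) = Pow(Add(Rational(-59, 17), o), -1))
j = Rational(-3307, 126932564) (j = Pow(Add(Mul(17, Pow(Add(-59, Mul(17, 198)), -1)), -38383), -1) = Pow(Add(Mul(17, Pow(Add(-59, 3366), -1)), -38383), -1) = Pow(Add(Mul(17, Pow(3307, -1)), -38383), -1) = Pow(Add(Mul(17, Rational(1, 3307)), -38383), -1) = Pow(Add(Rational(17, 3307), -38383), -1) = Pow(Rational(-126932564, 3307), -1) = Rational(-3307, 126932564) ≈ -2.6053e-5)
Mul(Add(-6498, Function('R')(-122)), Add(-2634, j)) = Mul(Add(-6498, Add(Rational(-98, 3), Mul(Rational(1, 3), -122))), Add(-2634, Rational(-3307, 126932564))) = Mul(Add(-6498, Add(Rational(-98, 3), Rational(-122, 3))), Rational(-334340376883, 126932564)) = Mul(Add(-6498, Rational(-220, 3)), Rational(-334340376883, 126932564)) = Mul(Rational(-19714, 3), Rational(-334340376883, 126932564)) = Rational(3295593094935731, 190398846)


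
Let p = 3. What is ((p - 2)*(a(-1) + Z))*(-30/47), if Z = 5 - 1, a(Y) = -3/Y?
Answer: -210/47 ≈ -4.4681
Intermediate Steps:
Z = 4
((p - 2)*(a(-1) + Z))*(-30/47) = ((3 - 2)*(-3/(-1) + 4))*(-30/47) = (1*(-3*(-1) + 4))*(-30*1/47) = (1*(3 + 4))*(-30/47) = (1*7)*(-30/47) = 7*(-30/47) = -210/47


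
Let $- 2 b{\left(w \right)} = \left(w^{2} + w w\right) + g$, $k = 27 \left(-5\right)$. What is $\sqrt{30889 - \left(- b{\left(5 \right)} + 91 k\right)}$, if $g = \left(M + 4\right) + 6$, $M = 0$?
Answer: $2 \sqrt{10786} \approx 207.71$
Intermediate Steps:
$k = -135$
$g = 10$ ($g = \left(0 + 4\right) + 6 = 4 + 6 = 10$)
$b{\left(w \right)} = -5 - w^{2}$ ($b{\left(w \right)} = - \frac{\left(w^{2} + w w\right) + 10}{2} = - \frac{\left(w^{2} + w^{2}\right) + 10}{2} = - \frac{2 w^{2} + 10}{2} = - \frac{10 + 2 w^{2}}{2} = -5 - w^{2}$)
$\sqrt{30889 - \left(- b{\left(5 \right)} + 91 k\right)} = \sqrt{30889 - -12255} = \sqrt{30889 + \left(\left(-5 - 25\right) + 12285\right)} = \sqrt{30889 + \left(-30 + 12285\right)} = \sqrt{30889 + 12255} = \sqrt{43144} = 2 \sqrt{10786}$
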